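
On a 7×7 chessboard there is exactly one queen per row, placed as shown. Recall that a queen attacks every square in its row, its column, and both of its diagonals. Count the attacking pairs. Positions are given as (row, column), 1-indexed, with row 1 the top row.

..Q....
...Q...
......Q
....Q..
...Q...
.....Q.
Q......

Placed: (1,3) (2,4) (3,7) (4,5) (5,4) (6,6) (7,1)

3

Same column: (2,4)–(5,4) (column 4).
Same diagonal: (1,3)–(2,4) (|1−2| = |3−4| = 1); (4,5)–(5,4) (|4−5| = |5−4| = 1).
Total attacking pairs: 3.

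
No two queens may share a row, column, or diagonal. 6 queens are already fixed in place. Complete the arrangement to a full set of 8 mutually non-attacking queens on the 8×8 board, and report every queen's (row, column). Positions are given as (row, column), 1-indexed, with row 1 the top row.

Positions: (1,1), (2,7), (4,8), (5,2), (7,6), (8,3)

(1,1) (2,7) (3,5) (4,8) (5,2) (6,4) (7,6) (8,3)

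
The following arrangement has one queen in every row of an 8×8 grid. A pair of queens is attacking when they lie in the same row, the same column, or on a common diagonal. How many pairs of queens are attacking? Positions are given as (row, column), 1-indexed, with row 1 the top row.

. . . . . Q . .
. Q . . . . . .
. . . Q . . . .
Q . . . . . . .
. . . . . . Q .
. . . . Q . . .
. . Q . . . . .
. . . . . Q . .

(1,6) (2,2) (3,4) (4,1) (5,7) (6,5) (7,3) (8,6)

2

Same column: (1,6)–(8,6) (column 6).
Same diagonal: (1,6)–(3,4) (|1−3| = |6−4| = 2).
Total attacking pairs: 2.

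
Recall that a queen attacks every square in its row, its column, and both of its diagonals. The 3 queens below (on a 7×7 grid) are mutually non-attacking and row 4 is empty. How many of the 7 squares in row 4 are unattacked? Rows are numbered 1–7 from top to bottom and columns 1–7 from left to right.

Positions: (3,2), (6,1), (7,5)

3

(3,2) attacks row 4 at column 2 and diagonals 1, 3.
(6,1) attacks row 4 at column 1 and diagonals 3.
(7,5) attacks row 4 at column 5 and diagonals 2.
Attacked columns: {1, 2, 3, 5}. Safe: {4, 6, 7}.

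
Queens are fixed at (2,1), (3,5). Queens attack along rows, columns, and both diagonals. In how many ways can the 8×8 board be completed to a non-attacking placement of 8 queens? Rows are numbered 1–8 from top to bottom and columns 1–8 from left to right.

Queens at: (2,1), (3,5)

3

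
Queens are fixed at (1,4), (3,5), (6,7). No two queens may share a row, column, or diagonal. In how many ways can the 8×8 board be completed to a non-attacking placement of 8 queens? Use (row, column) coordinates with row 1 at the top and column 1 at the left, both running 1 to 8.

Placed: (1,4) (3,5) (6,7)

2

Branch on row 2: col 1 → 1; col 2 → 0; col 8 → 1.
Sum: 1 + 0 + 1 = 2.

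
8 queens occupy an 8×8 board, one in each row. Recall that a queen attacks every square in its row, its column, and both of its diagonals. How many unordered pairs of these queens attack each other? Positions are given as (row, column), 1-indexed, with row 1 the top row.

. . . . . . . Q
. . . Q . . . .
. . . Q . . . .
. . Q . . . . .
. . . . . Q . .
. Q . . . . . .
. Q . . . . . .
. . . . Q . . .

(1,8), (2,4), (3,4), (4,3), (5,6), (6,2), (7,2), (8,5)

5

Same column: (2,4)–(3,4) (column 4); (6,2)–(7,2) (column 2).
Same diagonal: (1,8)–(7,2) (|1−7| = |8−2| = 6); (3,4)–(4,3) (|3−4| = |4−3| = 1); (3,4)–(5,6) (|3−5| = |4−6| = 2).
Total attacking pairs: 5.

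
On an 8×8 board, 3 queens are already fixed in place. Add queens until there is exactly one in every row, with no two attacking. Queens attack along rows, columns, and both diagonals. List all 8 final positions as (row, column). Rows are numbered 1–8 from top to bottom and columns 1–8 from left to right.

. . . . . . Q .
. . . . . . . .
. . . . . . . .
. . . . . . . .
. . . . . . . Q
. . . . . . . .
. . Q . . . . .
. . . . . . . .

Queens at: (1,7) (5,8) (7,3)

Row 2: attacked by (1,7)→{6,7,8}; (5,8)→{5,8}; (7,3)→{3,8}. Safe: 1, 2, 4. Place at column 2.
Row 3: attacked by (1,7)→{5,7}; (2,2)→{1,2,3}; (5,8)→{6,8}; (7,3)→{3,7}. Safe: 4. Place at column 4.
Row 4: attacked by (1,7)→{4,7}; (2,2)→{2,4}; (3,4)→{3,4,5}; (5,8)→{7,8}; (7,3)→{3,6}. Safe: 1. Place at column 1.
Row 6: attacked by (1,7)→{2,7}; (2,2)→{2,6}; (3,4)→{1,4,7}; (4,1)→{1,3}; (5,8)→{7,8}; (7,3)→{2,3,4}. Safe: 5. Place at column 5.
Row 8: attacked by (1,7)→{7}; (2,2)→{2,8}; (3,4)→{4}; (4,1)→{1,5}; (5,8)→{5,8}; (6,5)→{3,5,7}; (7,3)→{2,3,4}. Safe: 6. Place at column 6.
Columns [7, 2, 4, 1, 8, 5, 3, 6], r−c [-6, 0, -1, 3, -3, 1, 4, 2], r+c [8, 4, 7, 5, 13, 11, 10, 14] are all distinct, so no two queens attack.

(1,7) (2,2) (3,4) (4,1) (5,8) (6,5) (7,3) (8,6)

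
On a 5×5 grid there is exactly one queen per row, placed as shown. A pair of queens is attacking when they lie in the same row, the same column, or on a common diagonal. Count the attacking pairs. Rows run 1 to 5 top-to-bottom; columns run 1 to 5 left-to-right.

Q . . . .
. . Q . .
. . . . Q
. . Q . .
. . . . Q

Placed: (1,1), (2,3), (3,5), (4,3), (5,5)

3

Same column: (2,3)–(4,3) (column 3); (3,5)–(5,5) (column 5).
Same diagonal: (1,1)–(5,5) (|1−5| = |1−5| = 4).
Total attacking pairs: 3.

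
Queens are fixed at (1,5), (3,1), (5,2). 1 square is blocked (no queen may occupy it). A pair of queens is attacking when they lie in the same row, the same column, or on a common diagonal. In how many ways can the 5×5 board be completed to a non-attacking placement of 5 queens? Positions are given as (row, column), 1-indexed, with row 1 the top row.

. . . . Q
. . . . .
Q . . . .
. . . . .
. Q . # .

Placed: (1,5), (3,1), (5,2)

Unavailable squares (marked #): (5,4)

Branch on row 2: col 3 → 1.
Sum: 1 = 1.

1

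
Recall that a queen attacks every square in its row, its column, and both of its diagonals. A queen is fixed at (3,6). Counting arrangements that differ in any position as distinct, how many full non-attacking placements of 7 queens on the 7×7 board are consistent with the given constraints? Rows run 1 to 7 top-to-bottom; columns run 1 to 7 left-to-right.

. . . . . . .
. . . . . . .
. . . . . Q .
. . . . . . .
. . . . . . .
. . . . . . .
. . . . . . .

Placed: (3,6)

Branch on row 1: col 1 → 0; col 2 → 1; col 3 → 2; col 5 → 2; col 7 → 1.
Sum: 0 + 1 + 2 + 2 + 1 = 6.

6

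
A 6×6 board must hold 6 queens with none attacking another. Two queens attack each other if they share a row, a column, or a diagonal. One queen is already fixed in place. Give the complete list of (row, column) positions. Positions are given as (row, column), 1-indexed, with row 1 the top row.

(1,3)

(1,3) (2,6) (3,2) (4,5) (5,1) (6,4)

Row 2: attacked by (1,3)→{2,3,4}. Safe: 1, 5, 6. Place at column 6.
Row 3: attacked by (1,3)→{1,3,5}; (2,6)→{5,6}. Safe: 2, 4. Place at column 2.
Row 4: attacked by (1,3)→{3,6}; (2,6)→{4,6}; (3,2)→{1,2,3}. Safe: 5. Place at column 5.
Row 5: attacked by (1,3)→{3}; (2,6)→{3,6}; (3,2)→{2,4}; (4,5)→{4,5,6}. Safe: 1. Place at column 1.
Row 6: attacked by (1,3)→{3}; (2,6)→{2,6}; (3,2)→{2,5}; (4,5)→{3,5}; (5,1)→{1,2}. Safe: 4. Place at column 4.
Columns [3, 6, 2, 5, 1, 4], r−c [-2, -4, 1, -1, 4, 2], r+c [4, 8, 5, 9, 6, 10] are all distinct, so no two queens attack.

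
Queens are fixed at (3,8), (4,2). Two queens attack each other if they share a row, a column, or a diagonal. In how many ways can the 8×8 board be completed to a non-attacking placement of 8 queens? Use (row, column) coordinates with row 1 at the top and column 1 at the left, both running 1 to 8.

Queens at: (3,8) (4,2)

3

Branch on row 1: col 1 → 0; col 3 → 1; col 4 → 1; col 7 → 1.
Sum: 0 + 1 + 1 + 1 = 3.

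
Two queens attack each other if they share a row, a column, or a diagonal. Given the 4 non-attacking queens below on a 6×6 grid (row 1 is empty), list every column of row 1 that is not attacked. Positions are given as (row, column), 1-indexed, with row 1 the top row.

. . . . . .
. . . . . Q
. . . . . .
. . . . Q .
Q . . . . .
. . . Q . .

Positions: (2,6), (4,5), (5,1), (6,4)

(2,6) attacks row 1 at column 6 and diagonals 5.
(4,5) attacks row 1 at column 5 and diagonals 2.
(5,1) attacks row 1 at column 1 and diagonals 5.
(6,4) attacks row 1 at column 4.
Attacked columns: {1, 2, 4, 5, 6}. Safe: {3}.

columns 3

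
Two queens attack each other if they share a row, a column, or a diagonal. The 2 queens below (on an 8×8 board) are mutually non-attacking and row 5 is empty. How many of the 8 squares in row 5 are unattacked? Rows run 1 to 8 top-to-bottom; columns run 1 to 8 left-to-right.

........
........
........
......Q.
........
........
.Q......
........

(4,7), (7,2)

3

(4,7) attacks row 5 at column 7 and diagonals 6, 8.
(7,2) attacks row 5 at column 2 and diagonals 4.
Attacked columns: {2, 4, 6, 7, 8}. Safe: {1, 3, 5}.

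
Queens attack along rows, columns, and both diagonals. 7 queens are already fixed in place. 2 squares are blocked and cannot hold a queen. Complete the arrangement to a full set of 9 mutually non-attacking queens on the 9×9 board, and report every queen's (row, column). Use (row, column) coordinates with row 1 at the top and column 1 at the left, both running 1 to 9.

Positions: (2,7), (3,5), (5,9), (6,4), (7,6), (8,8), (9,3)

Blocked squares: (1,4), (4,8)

(1,2) (2,7) (3,5) (4,1) (5,9) (6,4) (7,6) (8,8) (9,3)

Row 1: attacked by (2,7)→{6,7,8}; (3,5)→{3,5,7}; (5,9)→{5,9}; (6,4)→{4,9}; (7,6)→{6}; (8,8)→{1,8}; (9,3)→{3}. Blocked: 4. Safe: 2. Place at column 2.
Row 4: attacked by (1,2)→{2,5}; (2,7)→{5,7,9}; (3,5)→{4,5,6}; (5,9)→{8,9}; (6,4)→{2,4,6}; (7,6)→{3,6,9}; (8,8)→{4,8}; (9,3)→{3,8}. Blocked: 8. Safe: 1. Place at column 1.
Columns [2, 7, 5, 1, 9, 4, 6, 8, 3], r−c [-1, -5, -2, 3, -4, 2, 1, 0, 6], r+c [3, 9, 8, 5, 14, 10, 13, 16, 12] are all distinct, so no two queens attack.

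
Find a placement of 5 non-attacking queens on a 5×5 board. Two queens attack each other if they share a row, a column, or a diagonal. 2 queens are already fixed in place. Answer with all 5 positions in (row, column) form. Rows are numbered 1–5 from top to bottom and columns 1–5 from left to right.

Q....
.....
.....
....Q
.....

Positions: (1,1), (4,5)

Row 2: attacked by (1,1)→{1,2}; (4,5)→{3,5}. Safe: 4. Place at column 4.
Row 3: attacked by (1,1)→{1,3}; (2,4)→{3,4,5}; (4,5)→{4,5}. Safe: 2. Place at column 2.
Row 5: attacked by (1,1)→{1,5}; (2,4)→{1,4}; (3,2)→{2,4}; (4,5)→{4,5}. Safe: 3. Place at column 3.
Columns [1, 4, 2, 5, 3], r−c [0, -2, 1, -1, 2], r+c [2, 6, 5, 9, 8] are all distinct, so no two queens attack.

(1,1) (2,4) (3,2) (4,5) (5,3)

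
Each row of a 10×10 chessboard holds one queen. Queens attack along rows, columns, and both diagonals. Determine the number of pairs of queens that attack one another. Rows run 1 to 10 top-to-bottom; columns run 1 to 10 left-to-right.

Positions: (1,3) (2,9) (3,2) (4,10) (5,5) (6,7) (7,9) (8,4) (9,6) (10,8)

2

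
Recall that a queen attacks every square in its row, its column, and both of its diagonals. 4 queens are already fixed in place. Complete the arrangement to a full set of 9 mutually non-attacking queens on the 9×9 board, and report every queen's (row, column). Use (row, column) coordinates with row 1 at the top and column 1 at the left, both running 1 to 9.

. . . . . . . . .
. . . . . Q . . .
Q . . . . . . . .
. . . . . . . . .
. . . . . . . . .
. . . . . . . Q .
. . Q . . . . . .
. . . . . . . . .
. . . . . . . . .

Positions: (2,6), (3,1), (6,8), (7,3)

(1,4) (2,6) (3,1) (4,5) (5,2) (6,8) (7,3) (8,7) (9,9)

Row 1: attacked by (2,6)→{5,6,7}; (3,1)→{1,3}; (6,8)→{3,8}; (7,3)→{3,9}. Safe: 2, 4. Place at column 4.
Row 4: attacked by (1,4)→{1,4,7}; (2,6)→{4,6,8}; (3,1)→{1,2}; (6,8)→{6,8}; (7,3)→{3,6}. Safe: 5, 9. Place at column 5.
Row 5: attacked by (1,4)→{4,8}; (2,6)→{3,6,9}; (3,1)→{1,3}; (4,5)→{4,5,6}; (6,8)→{7,8,9}; (7,3)→{1,3,5}. Safe: 2. Place at column 2.
Row 8: attacked by (1,4)→{4}; (2,6)→{6}; (3,1)→{1,6}; (4,5)→{1,5,9}; (5,2)→{2,5}; (6,8)→{6,8}; (7,3)→{2,3,4}. Safe: 7. Place at column 7.
Row 9: attacked by (1,4)→{4}; (2,6)→{6}; (3,1)→{1,7}; (4,5)→{5}; (5,2)→{2,6}; (6,8)→{5,8}; (7,3)→{1,3,5}; (8,7)→{6,7,8}. Safe: 9. Place at column 9.
Columns [4, 6, 1, 5, 2, 8, 3, 7, 9], r−c [-3, -4, 2, -1, 3, -2, 4, 1, 0], r+c [5, 8, 4, 9, 7, 14, 10, 15, 18] are all distinct, so no two queens attack.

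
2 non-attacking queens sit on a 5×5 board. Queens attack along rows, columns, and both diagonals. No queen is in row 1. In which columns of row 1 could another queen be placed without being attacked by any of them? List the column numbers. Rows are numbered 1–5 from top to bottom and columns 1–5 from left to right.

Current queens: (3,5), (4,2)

(3,5) attacks row 1 at column 5 and diagonals 3.
(4,2) attacks row 1 at column 2 and diagonals 5.
Attacked columns: {2, 3, 5}. Safe: {1, 4}.

columns 1, 4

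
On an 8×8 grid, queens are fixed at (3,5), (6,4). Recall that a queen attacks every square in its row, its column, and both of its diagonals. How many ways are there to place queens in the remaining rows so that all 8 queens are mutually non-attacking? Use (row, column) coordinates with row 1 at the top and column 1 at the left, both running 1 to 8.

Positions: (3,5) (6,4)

4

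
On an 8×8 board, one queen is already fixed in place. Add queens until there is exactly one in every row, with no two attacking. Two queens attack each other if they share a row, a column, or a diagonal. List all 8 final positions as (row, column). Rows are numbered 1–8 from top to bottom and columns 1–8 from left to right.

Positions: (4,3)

Row 1: attacked by (4,3)→{3,6}. Safe: 1, 2, 4, 5, 7, 8. Place at column 8.
Row 2: attacked by (1,8)→{7,8}; (4,3)→{1,3,5}. Safe: 2, 4, 6. Place at column 4.
Row 3: attacked by (1,8)→{6,8}; (2,4)→{3,4,5}; (4,3)→{2,3,4}. Safe: 1, 7. Place at column 1.
Row 5: attacked by (1,8)→{4,8}; (2,4)→{1,4,7}; (3,1)→{1,3}; (4,3)→{2,3,4}. Safe: 5, 6. Place at column 6.
Row 6: attacked by (1,8)→{3,8}; (2,4)→{4,8}; (3,1)→{1,4}; (4,3)→{1,3,5}; (5,6)→{5,6,7}. Safe: 2. Place at column 2.
Row 7: attacked by (1,8)→{2,8}; (2,4)→{4}; (3,1)→{1,5}; (4,3)→{3,6}; (5,6)→{4,6,8}; (6,2)→{1,2,3}. Safe: 7. Place at column 7.
Row 8: attacked by (1,8)→{1,8}; (2,4)→{4}; (3,1)→{1,6}; (4,3)→{3,7}; (5,6)→{3,6}; (6,2)→{2,4}; (7,7)→{6,7,8}. Safe: 5. Place at column 5.
Columns [8, 4, 1, 3, 6, 2, 7, 5], r−c [-7, -2, 2, 1, -1, 4, 0, 3], r+c [9, 6, 4, 7, 11, 8, 14, 13] are all distinct, so no two queens attack.

(1,8) (2,4) (3,1) (4,3) (5,6) (6,2) (7,7) (8,5)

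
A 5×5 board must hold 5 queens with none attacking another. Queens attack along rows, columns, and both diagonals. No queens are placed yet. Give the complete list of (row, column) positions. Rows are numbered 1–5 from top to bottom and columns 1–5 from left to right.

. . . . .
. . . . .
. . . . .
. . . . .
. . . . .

Row 1: Safe: 1, 2, 3, 4, 5. Place at column 2.
Row 2: attacked by (1,2)→{1,2,3}. Safe: 4, 5. Place at column 5.
Row 3: attacked by (1,2)→{2,4}; (2,5)→{4,5}. Safe: 1, 3. Place at column 3.
Row 4: attacked by (1,2)→{2,5}; (2,5)→{3,5}; (3,3)→{2,3,4}. Safe: 1. Place at column 1.
Row 5: attacked by (1,2)→{2}; (2,5)→{2,5}; (3,3)→{1,3,5}; (4,1)→{1,2}. Safe: 4. Place at column 4.
Columns [2, 5, 3, 1, 4], r−c [-1, -3, 0, 3, 1], r+c [3, 7, 6, 5, 9] are all distinct, so no two queens attack.

(1,2) (2,5) (3,3) (4,1) (5,4)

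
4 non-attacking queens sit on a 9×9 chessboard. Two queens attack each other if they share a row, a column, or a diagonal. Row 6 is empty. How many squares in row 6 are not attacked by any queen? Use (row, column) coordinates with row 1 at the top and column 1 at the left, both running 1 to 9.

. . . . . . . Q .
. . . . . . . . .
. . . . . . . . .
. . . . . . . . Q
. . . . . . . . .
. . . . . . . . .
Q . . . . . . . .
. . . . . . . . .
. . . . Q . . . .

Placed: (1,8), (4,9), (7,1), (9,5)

2

(1,8) attacks row 6 at column 8 and diagonals 3.
(4,9) attacks row 6 at column 9 and diagonals 7.
(7,1) attacks row 6 at column 1 and diagonals 2.
(9,5) attacks row 6 at column 5 and diagonals 2, 8.
Attacked columns: {1, 2, 3, 5, 7, 8, 9}. Safe: {4, 6}.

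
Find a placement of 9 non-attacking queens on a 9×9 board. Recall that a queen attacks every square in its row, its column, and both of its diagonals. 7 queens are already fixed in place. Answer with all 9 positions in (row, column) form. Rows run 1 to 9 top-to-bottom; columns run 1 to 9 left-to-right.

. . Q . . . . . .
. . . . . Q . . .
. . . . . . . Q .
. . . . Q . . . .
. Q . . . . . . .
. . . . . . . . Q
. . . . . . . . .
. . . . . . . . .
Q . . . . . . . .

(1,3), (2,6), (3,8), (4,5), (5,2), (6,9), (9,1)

(1,3) (2,6) (3,8) (4,5) (5,2) (6,9) (7,7) (8,4) (9,1)

Row 7: attacked by (1,3)→{3,9}; (2,6)→{1,6}; (3,8)→{4,8}; (4,5)→{2,5,8}; (5,2)→{2,4}; (6,9)→{8,9}; (9,1)→{1,3}. Safe: 7. Place at column 7.
Row 8: attacked by (1,3)→{3}; (2,6)→{6}; (3,8)→{3,8}; (4,5)→{1,5,9}; (5,2)→{2,5}; (6,9)→{7,9}; (7,7)→{6,7,8}; (9,1)→{1,2}. Safe: 4. Place at column 4.
Columns [3, 6, 8, 5, 2, 9, 7, 4, 1], r−c [-2, -4, -5, -1, 3, -3, 0, 4, 8], r+c [4, 8, 11, 9, 7, 15, 14, 12, 10] are all distinct, so no two queens attack.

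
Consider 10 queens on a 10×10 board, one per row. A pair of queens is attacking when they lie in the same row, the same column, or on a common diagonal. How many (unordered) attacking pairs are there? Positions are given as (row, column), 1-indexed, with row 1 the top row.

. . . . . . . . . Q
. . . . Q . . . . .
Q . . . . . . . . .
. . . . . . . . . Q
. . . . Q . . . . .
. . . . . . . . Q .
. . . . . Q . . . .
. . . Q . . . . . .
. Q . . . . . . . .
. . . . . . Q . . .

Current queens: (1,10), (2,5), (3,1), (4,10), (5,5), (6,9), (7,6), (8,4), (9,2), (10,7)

Same column: (1,10)–(4,10) (column 10); (2,5)–(5,5) (column 5).
Same diagonal: (1,10)–(9,2) (|1−9| = |10−2| = 8); (2,5)–(6,9) (|2−6| = |5−9| = 4).
Total attacking pairs: 4.

4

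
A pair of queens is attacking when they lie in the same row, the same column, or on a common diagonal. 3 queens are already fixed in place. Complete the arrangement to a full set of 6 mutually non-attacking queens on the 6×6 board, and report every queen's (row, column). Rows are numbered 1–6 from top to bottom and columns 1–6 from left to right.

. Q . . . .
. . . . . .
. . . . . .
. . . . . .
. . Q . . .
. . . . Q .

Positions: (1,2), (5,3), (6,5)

Row 2: attacked by (1,2)→{1,2,3}; (5,3)→{3,6}; (6,5)→{1,5}. Safe: 4. Place at column 4.
Row 3: attacked by (1,2)→{2,4}; (2,4)→{3,4,5}; (5,3)→{1,3,5}; (6,5)→{2,5}. Safe: 6. Place at column 6.
Row 4: attacked by (1,2)→{2,5}; (2,4)→{2,4,6}; (3,6)→{5,6}; (5,3)→{2,3,4}; (6,5)→{3,5}. Safe: 1. Place at column 1.
Columns [2, 4, 6, 1, 3, 5], r−c [-1, -2, -3, 3, 2, 1], r+c [3, 6, 9, 5, 8, 11] are all distinct, so no two queens attack.

(1,2) (2,4) (3,6) (4,1) (5,3) (6,5)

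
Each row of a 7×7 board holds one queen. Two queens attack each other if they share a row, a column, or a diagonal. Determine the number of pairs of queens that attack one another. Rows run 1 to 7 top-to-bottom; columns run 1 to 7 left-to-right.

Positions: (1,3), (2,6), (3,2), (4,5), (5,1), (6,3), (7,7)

2

Same column: (1,3)–(6,3) (column 3).
Same diagonal: (4,5)–(6,3) (|4−6| = |5−3| = 2).
Total attacking pairs: 2.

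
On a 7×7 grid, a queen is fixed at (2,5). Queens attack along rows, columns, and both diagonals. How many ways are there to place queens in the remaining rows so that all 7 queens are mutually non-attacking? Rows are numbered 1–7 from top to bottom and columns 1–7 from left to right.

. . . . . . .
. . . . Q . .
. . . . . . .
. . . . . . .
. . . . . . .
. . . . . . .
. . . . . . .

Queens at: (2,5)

6

Branch on row 1: col 1 → 1; col 2 → 3; col 3 → 1; col 7 → 1.
Sum: 1 + 3 + 1 + 1 = 6.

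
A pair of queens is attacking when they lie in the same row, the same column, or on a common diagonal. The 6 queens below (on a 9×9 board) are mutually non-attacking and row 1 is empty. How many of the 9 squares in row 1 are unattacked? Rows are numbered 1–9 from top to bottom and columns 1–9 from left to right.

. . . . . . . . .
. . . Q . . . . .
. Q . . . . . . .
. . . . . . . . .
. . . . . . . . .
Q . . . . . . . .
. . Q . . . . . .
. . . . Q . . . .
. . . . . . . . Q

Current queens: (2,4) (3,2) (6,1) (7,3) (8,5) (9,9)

(2,4) attacks row 1 at column 4 and diagonals 3, 5.
(3,2) attacks row 1 at column 2 and diagonals 4.
(6,1) attacks row 1 at column 1 and diagonals 6.
(7,3) attacks row 1 at column 3 and diagonals 9.
(8,5) attacks row 1 at column 5.
(9,9) attacks row 1 at column 9 and diagonals 1.
Attacked columns: {1, 2, 3, 4, 5, 6, 9}. Safe: {7, 8}.

2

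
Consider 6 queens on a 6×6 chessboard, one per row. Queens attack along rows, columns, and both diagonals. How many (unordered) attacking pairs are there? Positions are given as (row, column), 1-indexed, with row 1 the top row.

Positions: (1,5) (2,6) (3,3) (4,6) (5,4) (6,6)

6

Same column: (2,6)–(4,6) (column 6); (2,6)–(6,6) (column 6); (4,6)–(6,6) (column 6).
Same diagonal: (1,5)–(2,6) (|1−2| = |5−6| = 1); (1,5)–(3,3) (|1−3| = |5−3| = 2); (3,3)–(6,6) (|3−6| = |3−6| = 3).
Total attacking pairs: 6.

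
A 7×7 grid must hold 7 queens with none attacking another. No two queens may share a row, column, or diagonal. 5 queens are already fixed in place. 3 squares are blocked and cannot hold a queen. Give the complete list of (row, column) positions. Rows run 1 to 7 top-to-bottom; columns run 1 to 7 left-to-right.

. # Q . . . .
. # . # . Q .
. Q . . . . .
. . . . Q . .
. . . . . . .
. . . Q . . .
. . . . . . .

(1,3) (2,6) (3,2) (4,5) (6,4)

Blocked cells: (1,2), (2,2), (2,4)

(1,3) (2,6) (3,2) (4,5) (5,1) (6,4) (7,7)

Row 5: attacked by (1,3)→{3,7}; (2,6)→{3,6}; (3,2)→{2,4}; (4,5)→{4,5,6}; (6,4)→{3,4,5}. Safe: 1. Place at column 1.
Row 7: attacked by (1,3)→{3}; (2,6)→{1,6}; (3,2)→{2,6}; (4,5)→{2,5}; (5,1)→{1,3}; (6,4)→{3,4,5}. Safe: 7. Place at column 7.
Columns [3, 6, 2, 5, 1, 4, 7], r−c [-2, -4, 1, -1, 4, 2, 0], r+c [4, 8, 5, 9, 6, 10, 14] are all distinct, so no two queens attack.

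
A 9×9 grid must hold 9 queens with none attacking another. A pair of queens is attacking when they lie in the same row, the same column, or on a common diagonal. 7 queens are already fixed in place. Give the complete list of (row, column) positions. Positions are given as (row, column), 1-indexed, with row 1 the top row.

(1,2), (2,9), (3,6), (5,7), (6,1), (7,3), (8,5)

(1,2) (2,9) (3,6) (4,4) (5,7) (6,1) (7,3) (8,5) (9,8)

Row 4: attacked by (1,2)→{2,5}; (2,9)→{7,9}; (3,6)→{5,6,7}; (5,7)→{6,7,8}; (6,1)→{1,3}; (7,3)→{3,6}; (8,5)→{1,5,9}. Safe: 4. Place at column 4.
Row 9: attacked by (1,2)→{2}; (2,9)→{2,9}; (3,6)→{6}; (4,4)→{4,9}; (5,7)→{3,7}; (6,1)→{1,4}; (7,3)→{1,3,5}; (8,5)→{4,5,6}. Safe: 8. Place at column 8.
Columns [2, 9, 6, 4, 7, 1, 3, 5, 8], r−c [-1, -7, -3, 0, -2, 5, 4, 3, 1], r+c [3, 11, 9, 8, 12, 7, 10, 13, 17] are all distinct, so no two queens attack.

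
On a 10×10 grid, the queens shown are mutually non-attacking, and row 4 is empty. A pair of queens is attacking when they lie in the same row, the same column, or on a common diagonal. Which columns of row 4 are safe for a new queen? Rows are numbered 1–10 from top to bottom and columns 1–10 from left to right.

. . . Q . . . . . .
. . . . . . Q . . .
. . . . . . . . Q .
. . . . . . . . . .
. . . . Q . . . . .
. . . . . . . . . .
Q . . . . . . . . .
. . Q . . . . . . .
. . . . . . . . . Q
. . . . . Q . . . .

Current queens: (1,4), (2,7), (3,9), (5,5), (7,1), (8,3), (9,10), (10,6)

columns 2

(1,4) attacks row 4 at column 4 and diagonals 1, 7.
(2,7) attacks row 4 at column 7 and diagonals 5, 9.
(3,9) attacks row 4 at column 9 and diagonals 8, 10.
(5,5) attacks row 4 at column 5 and diagonals 4, 6.
(7,1) attacks row 4 at column 1 and diagonals 4.
(8,3) attacks row 4 at column 3 and diagonals 7.
(9,10) attacks row 4 at column 10 and diagonals 5.
(10,6) attacks row 4 at column 6.
Attacked columns: {1, 3, 4, 5, 6, 7, 8, 9, 10}. Safe: {2}.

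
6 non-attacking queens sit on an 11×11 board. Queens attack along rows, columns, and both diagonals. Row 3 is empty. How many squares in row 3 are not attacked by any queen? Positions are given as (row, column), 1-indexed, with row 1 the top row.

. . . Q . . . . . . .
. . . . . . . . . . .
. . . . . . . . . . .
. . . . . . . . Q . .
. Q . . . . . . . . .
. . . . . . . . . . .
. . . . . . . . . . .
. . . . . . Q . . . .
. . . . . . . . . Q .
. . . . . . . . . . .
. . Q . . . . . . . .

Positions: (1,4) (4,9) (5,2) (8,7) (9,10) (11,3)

2

(1,4) attacks row 3 at column 4 and diagonals 2, 6.
(4,9) attacks row 3 at column 9 and diagonals 8, 10.
(5,2) attacks row 3 at column 2 and diagonals 4.
(8,7) attacks row 3 at column 7 and diagonals 2.
(9,10) attacks row 3 at column 10 and diagonals 4.
(11,3) attacks row 3 at column 3 and diagonals 11.
Attacked columns: {2, 3, 4, 6, 7, 8, 9, 10, 11}. Safe: {1, 5}.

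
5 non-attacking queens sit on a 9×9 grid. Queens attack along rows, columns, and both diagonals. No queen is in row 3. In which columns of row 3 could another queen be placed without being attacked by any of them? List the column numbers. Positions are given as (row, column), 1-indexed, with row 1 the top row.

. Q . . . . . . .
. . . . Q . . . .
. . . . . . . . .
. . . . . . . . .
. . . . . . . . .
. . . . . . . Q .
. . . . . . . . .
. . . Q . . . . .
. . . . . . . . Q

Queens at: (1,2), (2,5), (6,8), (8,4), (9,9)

columns 1, 7

(1,2) attacks row 3 at column 2 and diagonals 4.
(2,5) attacks row 3 at column 5 and diagonals 4, 6.
(6,8) attacks row 3 at column 8 and diagonals 5.
(8,4) attacks row 3 at column 4 and diagonals 9.
(9,9) attacks row 3 at column 9 and diagonals 3.
Attacked columns: {2, 3, 4, 5, 6, 8, 9}. Safe: {1, 7}.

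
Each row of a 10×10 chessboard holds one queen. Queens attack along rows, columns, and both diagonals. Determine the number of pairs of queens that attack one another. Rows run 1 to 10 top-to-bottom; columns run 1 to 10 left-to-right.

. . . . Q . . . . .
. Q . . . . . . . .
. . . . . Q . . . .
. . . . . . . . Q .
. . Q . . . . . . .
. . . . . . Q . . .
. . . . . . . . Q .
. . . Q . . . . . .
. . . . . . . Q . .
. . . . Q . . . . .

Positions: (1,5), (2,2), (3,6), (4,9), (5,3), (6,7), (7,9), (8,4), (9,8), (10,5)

3

Same column: (1,5)–(10,5) (column 5); (4,9)–(7,9) (column 9).
Same diagonal: (4,9)–(6,7) (|4−6| = |9−7| = 2).
Total attacking pairs: 3.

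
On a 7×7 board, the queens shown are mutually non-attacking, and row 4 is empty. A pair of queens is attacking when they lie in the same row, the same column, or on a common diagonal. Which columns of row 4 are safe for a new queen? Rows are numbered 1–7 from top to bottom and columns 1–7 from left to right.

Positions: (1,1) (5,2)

columns 5, 6, 7

(1,1) attacks row 4 at column 1 and diagonals 4.
(5,2) attacks row 4 at column 2 and diagonals 1, 3.
Attacked columns: {1, 2, 3, 4}. Safe: {5, 6, 7}.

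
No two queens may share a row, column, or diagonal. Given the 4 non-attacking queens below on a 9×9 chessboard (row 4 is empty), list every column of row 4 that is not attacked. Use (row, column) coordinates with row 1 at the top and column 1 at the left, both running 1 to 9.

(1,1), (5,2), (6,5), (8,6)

columns 8, 9

(1,1) attacks row 4 at column 1 and diagonals 4.
(5,2) attacks row 4 at column 2 and diagonals 1, 3.
(6,5) attacks row 4 at column 5 and diagonals 3, 7.
(8,6) attacks row 4 at column 6 and diagonals 2.
Attacked columns: {1, 2, 3, 4, 5, 6, 7}. Safe: {8, 9}.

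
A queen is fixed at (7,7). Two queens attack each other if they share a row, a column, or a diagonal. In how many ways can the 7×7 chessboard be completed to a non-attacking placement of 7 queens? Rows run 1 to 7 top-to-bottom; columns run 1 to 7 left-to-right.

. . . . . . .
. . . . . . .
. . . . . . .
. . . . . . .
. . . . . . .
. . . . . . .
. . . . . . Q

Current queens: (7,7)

4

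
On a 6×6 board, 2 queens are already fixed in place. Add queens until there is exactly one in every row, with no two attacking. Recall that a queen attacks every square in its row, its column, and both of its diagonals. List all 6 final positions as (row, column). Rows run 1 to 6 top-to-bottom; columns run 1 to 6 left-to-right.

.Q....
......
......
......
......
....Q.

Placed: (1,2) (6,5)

(1,2) (2,4) (3,6) (4,1) (5,3) (6,5)

Row 2: attacked by (1,2)→{1,2,3}; (6,5)→{1,5}. Safe: 4, 6. Place at column 4.
Row 3: attacked by (1,2)→{2,4}; (2,4)→{3,4,5}; (6,5)→{2,5}. Safe: 1, 6. Place at column 6.
Row 4: attacked by (1,2)→{2,5}; (2,4)→{2,4,6}; (3,6)→{5,6}; (6,5)→{3,5}. Safe: 1. Place at column 1.
Row 5: attacked by (1,2)→{2,6}; (2,4)→{1,4}; (3,6)→{4,6}; (4,1)→{1,2}; (6,5)→{4,5,6}. Safe: 3. Place at column 3.
Columns [2, 4, 6, 1, 3, 5], r−c [-1, -2, -3, 3, 2, 1], r+c [3, 6, 9, 5, 8, 11] are all distinct, so no two queens attack.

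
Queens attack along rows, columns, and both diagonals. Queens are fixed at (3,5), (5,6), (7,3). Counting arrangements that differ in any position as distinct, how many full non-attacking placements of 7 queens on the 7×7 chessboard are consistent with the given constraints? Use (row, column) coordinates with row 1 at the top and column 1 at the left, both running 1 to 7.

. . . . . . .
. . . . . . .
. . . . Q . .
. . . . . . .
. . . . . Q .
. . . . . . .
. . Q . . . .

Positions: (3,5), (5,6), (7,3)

1

Branch on row 1: col 1 → 0; col 4 → 1.
Sum: 0 + 1 = 1.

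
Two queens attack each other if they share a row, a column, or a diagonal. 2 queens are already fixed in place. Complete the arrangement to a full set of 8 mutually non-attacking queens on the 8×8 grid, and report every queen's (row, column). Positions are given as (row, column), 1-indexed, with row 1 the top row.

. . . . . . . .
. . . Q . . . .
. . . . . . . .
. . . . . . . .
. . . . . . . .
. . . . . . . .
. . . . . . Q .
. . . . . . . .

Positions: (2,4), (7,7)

(1,8) (2,4) (3,1) (4,3) (5,6) (6,2) (7,7) (8,5)

Row 1: attacked by (2,4)→{3,4,5}; (7,7)→{1,7}. Safe: 2, 6, 8. Place at column 8.
Row 3: attacked by (1,8)→{6,8}; (2,4)→{3,4,5}; (7,7)→{3,7}. Safe: 1, 2. Place at column 1.
Row 4: attacked by (1,8)→{5,8}; (2,4)→{2,4,6}; (3,1)→{1,2}; (7,7)→{4,7}. Safe: 3. Place at column 3.
Row 5: attacked by (1,8)→{4,8}; (2,4)→{1,4,7}; (3,1)→{1,3}; (4,3)→{2,3,4}; (7,7)→{5,7}. Safe: 6. Place at column 6.
Row 6: attacked by (1,8)→{3,8}; (2,4)→{4,8}; (3,1)→{1,4}; (4,3)→{1,3,5}; (5,6)→{5,6,7}; (7,7)→{6,7,8}. Safe: 2. Place at column 2.
Row 8: attacked by (1,8)→{1,8}; (2,4)→{4}; (3,1)→{1,6}; (4,3)→{3,7}; (5,6)→{3,6}; (6,2)→{2,4}; (7,7)→{6,7,8}. Safe: 5. Place at column 5.
Columns [8, 4, 1, 3, 6, 2, 7, 5], r−c [-7, -2, 2, 1, -1, 4, 0, 3], r+c [9, 6, 4, 7, 11, 8, 14, 13] are all distinct, so no two queens attack.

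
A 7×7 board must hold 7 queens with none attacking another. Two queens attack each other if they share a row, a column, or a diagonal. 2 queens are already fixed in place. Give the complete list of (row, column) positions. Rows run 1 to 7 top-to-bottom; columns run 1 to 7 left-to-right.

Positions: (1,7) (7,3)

(1,7) (2,4) (3,1) (4,5) (5,2) (6,6) (7,3)

Row 2: attacked by (1,7)→{6,7}; (7,3)→{3}. Safe: 1, 2, 4, 5. Place at column 4.
Row 3: attacked by (1,7)→{5,7}; (2,4)→{3,4,5}; (7,3)→{3,7}. Safe: 1, 2, 6. Place at column 1.
Row 4: attacked by (1,7)→{4,7}; (2,4)→{2,4,6}; (3,1)→{1,2}; (7,3)→{3,6}. Safe: 5. Place at column 5.
Row 5: attacked by (1,7)→{3,7}; (2,4)→{1,4,7}; (3,1)→{1,3}; (4,5)→{4,5,6}; (7,3)→{1,3,5}. Safe: 2. Place at column 2.
Row 6: attacked by (1,7)→{2,7}; (2,4)→{4}; (3,1)→{1,4}; (4,5)→{3,5,7}; (5,2)→{1,2,3}; (7,3)→{2,3,4}. Safe: 6. Place at column 6.
Columns [7, 4, 1, 5, 2, 6, 3], r−c [-6, -2, 2, -1, 3, 0, 4], r+c [8, 6, 4, 9, 7, 12, 10] are all distinct, so no two queens attack.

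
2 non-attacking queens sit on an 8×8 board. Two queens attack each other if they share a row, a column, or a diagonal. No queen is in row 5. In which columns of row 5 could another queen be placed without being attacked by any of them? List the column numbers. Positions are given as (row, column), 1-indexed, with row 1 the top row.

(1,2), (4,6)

columns 1, 3, 4, 8

(1,2) attacks row 5 at column 2 and diagonals 6.
(4,6) attacks row 5 at column 6 and diagonals 5, 7.
Attacked columns: {2, 5, 6, 7}. Safe: {1, 3, 4, 8}.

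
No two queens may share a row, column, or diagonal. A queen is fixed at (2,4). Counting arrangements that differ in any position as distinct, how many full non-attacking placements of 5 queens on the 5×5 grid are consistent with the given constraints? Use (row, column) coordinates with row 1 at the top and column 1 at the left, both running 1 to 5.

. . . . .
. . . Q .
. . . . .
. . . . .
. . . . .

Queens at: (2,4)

Branch on row 1: col 1 → 1; col 2 → 1.
Sum: 1 + 1 = 2.

2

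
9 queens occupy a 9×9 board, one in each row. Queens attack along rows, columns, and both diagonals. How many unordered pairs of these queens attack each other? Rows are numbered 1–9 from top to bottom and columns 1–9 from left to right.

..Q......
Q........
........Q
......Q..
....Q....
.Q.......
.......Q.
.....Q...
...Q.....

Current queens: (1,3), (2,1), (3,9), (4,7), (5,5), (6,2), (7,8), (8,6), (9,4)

All columns are distinct and no two queens satisfy |Δrow| = |Δcol|, so no pair attacks.

0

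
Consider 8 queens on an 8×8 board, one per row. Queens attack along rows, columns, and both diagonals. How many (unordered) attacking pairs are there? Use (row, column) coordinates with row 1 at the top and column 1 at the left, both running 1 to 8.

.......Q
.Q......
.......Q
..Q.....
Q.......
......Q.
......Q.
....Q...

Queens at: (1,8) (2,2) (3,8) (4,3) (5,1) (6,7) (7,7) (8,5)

4

Same column: (1,8)–(3,8) (column 8); (6,7)–(7,7) (column 7).
Same diagonal: (2,2)–(7,7) (|2−7| = |2−7| = 5); (6,7)–(8,5) (|6−8| = |7−5| = 2).
Total attacking pairs: 4.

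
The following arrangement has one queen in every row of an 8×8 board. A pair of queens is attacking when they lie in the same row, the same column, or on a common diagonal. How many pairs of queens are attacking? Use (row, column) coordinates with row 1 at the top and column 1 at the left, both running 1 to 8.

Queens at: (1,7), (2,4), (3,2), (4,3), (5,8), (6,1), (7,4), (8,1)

4

Same column: (2,4)–(7,4) (column 4); (6,1)–(8,1) (column 1).
Same diagonal: (3,2)–(4,3) (|3−4| = |2−3| = 1); (4,3)–(6,1) (|4−6| = |3−1| = 2).
Total attacking pairs: 4.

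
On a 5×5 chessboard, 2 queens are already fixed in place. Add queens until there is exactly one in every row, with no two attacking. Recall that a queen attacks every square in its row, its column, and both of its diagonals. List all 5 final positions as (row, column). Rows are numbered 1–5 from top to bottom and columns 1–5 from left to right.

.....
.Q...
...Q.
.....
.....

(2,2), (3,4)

(1,5) (2,2) (3,4) (4,1) (5,3)

Row 1: attacked by (2,2)→{1,2,3}; (3,4)→{2,4}. Safe: 5. Place at column 5.
Row 4: attacked by (1,5)→{2,5}; (2,2)→{2,4}; (3,4)→{3,4,5}. Safe: 1. Place at column 1.
Row 5: attacked by (1,5)→{1,5}; (2,2)→{2,5}; (3,4)→{2,4}; (4,1)→{1,2}. Safe: 3. Place at column 3.
Columns [5, 2, 4, 1, 3], r−c [-4, 0, -1, 3, 2], r+c [6, 4, 7, 5, 8] are all distinct, so no two queens attack.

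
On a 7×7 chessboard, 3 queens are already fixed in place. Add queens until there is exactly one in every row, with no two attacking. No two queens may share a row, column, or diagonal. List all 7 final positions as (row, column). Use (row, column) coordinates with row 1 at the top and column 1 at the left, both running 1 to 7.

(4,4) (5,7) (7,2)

(1,6) (2,3) (3,1) (4,4) (5,7) (6,5) (7,2)

Row 1: attacked by (4,4)→{1,4,7}; (5,7)→{3,7}; (7,2)→{2}. Safe: 5, 6. Place at column 6.
Row 2: attacked by (1,6)→{5,6,7}; (4,4)→{2,4,6}; (5,7)→{4,7}; (7,2)→{2,7}. Safe: 1, 3. Place at column 3.
Row 3: attacked by (1,6)→{4,6}; (2,3)→{2,3,4}; (4,4)→{3,4,5}; (5,7)→{5,7}; (7,2)→{2,6}. Safe: 1. Place at column 1.
Row 6: attacked by (1,6)→{1,6}; (2,3)→{3,7}; (3,1)→{1,4}; (4,4)→{2,4,6}; (5,7)→{6,7}; (7,2)→{1,2,3}. Safe: 5. Place at column 5.
Columns [6, 3, 1, 4, 7, 5, 2], r−c [-5, -1, 2, 0, -2, 1, 5], r+c [7, 5, 4, 8, 12, 11, 9] are all distinct, so no two queens attack.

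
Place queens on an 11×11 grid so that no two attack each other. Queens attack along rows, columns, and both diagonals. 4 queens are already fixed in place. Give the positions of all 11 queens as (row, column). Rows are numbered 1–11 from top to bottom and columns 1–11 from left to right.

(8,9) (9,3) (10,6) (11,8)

(1,1) (2,11) (3,5) (4,7) (5,10) (6,4) (7,2) (8,9) (9,3) (10,6) (11,8)

Row 1: attacked by (8,9)→{2,9}; (9,3)→{3,11}; (10,6)→{6}; (11,8)→{8}. Safe: 1, 4, 5, 7, 10. Place at column 1.
Row 2: attacked by (1,1)→{1,2}; (8,9)→{3,9}; (9,3)→{3,10}; (10,6)→{6}; (11,8)→{8}. Safe: 4, 5, 7, 11. Place at column 11.
Row 3: attacked by (1,1)→{1,3}; (2,11)→{10,11}; (8,9)→{4,9}; (9,3)→{3,9}; (10,6)→{6}; (11,8)→{8}. Safe: 2, 5, 7. Place at column 5.
Row 4: attacked by (1,1)→{1,4}; (2,11)→{9,11}; (3,5)→{4,5,6}; (8,9)→{5,9}; (9,3)→{3,8}; (10,6)→{6}; (11,8)→{1,8}. Safe: 2, 7, 10. Place at column 7.
Row 5: attacked by (1,1)→{1,5}; (2,11)→{8,11}; (3,5)→{3,5,7}; (4,7)→{6,7,8}; (8,9)→{6,9}; (9,3)→{3,7}; (10,6)→{1,6,11}; (11,8)→{2,8}. Safe: 4, 10. Place at column 10.
Row 6: attacked by (1,1)→{1,6}; (2,11)→{7,11}; (3,5)→{2,5,8}; (4,7)→{5,7,9}; (5,10)→{9,10,11}; (8,9)→{7,9,11}; (9,3)→{3,6}; (10,6)→{2,6,10}; (11,8)→{3,8}. Safe: 4. Place at column 4.
Row 7: attacked by (1,1)→{1,7}; (2,11)→{6,11}; (3,5)→{1,5,9}; (4,7)→{4,7,10}; (5,10)→{8,10}; (6,4)→{3,4,5}; (8,9)→{8,9,10}; (9,3)→{1,3,5}; (10,6)→{3,6,9}; (11,8)→{4,8}. Safe: 2. Place at column 2.
Columns [1, 11, 5, 7, 10, 4, 2, 9, 3, 6, 8], r−c [0, -9, -2, -3, -5, 2, 5, -1, 6, 4, 3], r+c [2, 13, 8, 11, 15, 10, 9, 17, 12, 16, 19] are all distinct, so no two queens attack.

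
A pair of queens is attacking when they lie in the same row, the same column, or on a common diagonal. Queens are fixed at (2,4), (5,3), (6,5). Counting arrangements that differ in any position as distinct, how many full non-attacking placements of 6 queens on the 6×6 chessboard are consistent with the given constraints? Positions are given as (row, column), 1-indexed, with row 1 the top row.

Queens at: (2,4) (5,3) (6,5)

Branch on row 1: col 1 → 0; col 2 → 1; col 6 → 0.
Sum: 0 + 1 + 0 = 1.

1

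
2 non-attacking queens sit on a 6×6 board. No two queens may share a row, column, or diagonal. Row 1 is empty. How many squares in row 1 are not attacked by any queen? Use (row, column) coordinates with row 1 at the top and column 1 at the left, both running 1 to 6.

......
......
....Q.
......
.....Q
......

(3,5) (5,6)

2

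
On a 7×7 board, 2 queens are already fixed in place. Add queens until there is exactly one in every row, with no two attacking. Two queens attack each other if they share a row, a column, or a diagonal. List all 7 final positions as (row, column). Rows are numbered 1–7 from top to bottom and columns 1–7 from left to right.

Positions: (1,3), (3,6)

(1,3) (2,1) (3,6) (4,2) (5,5) (6,7) (7,4)

Row 2: attacked by (1,3)→{2,3,4}; (3,6)→{5,6,7}. Safe: 1. Place at column 1.
Row 4: attacked by (1,3)→{3,6}; (2,1)→{1,3}; (3,6)→{5,6,7}. Safe: 2, 4. Place at column 2.
Row 5: attacked by (1,3)→{3,7}; (2,1)→{1,4}; (3,6)→{4,6}; (4,2)→{1,2,3}. Safe: 5. Place at column 5.
Row 6: attacked by (1,3)→{3}; (2,1)→{1,5}; (3,6)→{3,6}; (4,2)→{2,4}; (5,5)→{4,5,6}. Safe: 7. Place at column 7.
Row 7: attacked by (1,3)→{3}; (2,1)→{1,6}; (3,6)→{2,6}; (4,2)→{2,5}; (5,5)→{3,5,7}; (6,7)→{6,7}. Safe: 4. Place at column 4.
Columns [3, 1, 6, 2, 5, 7, 4], r−c [-2, 1, -3, 2, 0, -1, 3], r+c [4, 3, 9, 6, 10, 13, 11] are all distinct, so no two queens attack.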